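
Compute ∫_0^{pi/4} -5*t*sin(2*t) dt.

Integrate by parts once (u = t, dv = -5*sin(2*t) dt).
An antiderivative is F(t) = 5*t*cos(2*t)/2 - 5*sin(2*t)/4.
Then F(pi/4) - F(0) = (-5/4) - (0) = -5/4.

-5/4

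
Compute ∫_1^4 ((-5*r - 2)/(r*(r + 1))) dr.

Factor the denominator: r**2 + r = (r + 1)r.
Partial fractions: (-5*r - 2)/(r*(r + 1)) = -3/(r + 1) - 2/r.
An antiderivative is F(r) = -2*log(r) - 3*log(r + 1).
Then F(4) - F(1) = (-3*log(5) - 4*log(2)) - (-log(8)) = -3*log(5) - log(2).

-3*log(5) - log(2)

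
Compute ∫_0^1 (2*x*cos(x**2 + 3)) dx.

sin(4) - sin(3)

Let u = x**2 + 3, so du = 2*x dx. When x = 0, u = 3; when x = 1, u = 4.
The integral becomes ∫ cos(u) du from 3 to 4, with antiderivative sin(u).
Back in x: F(x) = sin(x**2 + 3).
Then F(1) - F(0) = (sin(4)) - (sin(3)) = sin(4) - sin(3).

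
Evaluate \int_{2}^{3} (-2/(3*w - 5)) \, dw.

-4*log(2)/3

An antiderivative is F(w) = -2*log(3*w - 5)/3.
Then F(3) - F(2) = (-4*log(2)/3) - (0) = -4*log(2)/3.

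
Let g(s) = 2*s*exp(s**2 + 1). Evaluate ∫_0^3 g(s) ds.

-exp(1) + exp(10)

Let u = s**2 + 1, so du = 2*s ds. When s = 0, u = 1; when s = 3, u = 10.
The integral becomes ∫ exp(u) du from 1 to 10, with antiderivative exp(u).
Back in s: F(s) = exp(s**2 + 1).
Then F(3) - F(0) = (exp(10)) - (exp(1)) = -exp(1) + exp(10).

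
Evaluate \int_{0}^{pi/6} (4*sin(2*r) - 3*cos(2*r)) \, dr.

1 - 3*sqrt(3)/4

An antiderivative is F(r) = -3*sin(2*r)/2 - 2*cos(2*r).
Then F(pi/6) - F(0) = (-3*sqrt(3)/4 - 1) - (-2) = 1 - 3*sqrt(3)/4.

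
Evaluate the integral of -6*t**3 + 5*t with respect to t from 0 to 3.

By the power rule, an antiderivative is F(t) = -3*t**4/2 + 5*t**2/2.
Then F(3) - F(0) = (-99) - (0) = -99.

-99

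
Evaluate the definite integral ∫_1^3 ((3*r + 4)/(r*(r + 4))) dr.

Factor the denominator: r**2 + 4*r = (r + 4)r.
Partial fractions: (3*r + 4)/(r*(r + 4)) = 2/(r + 4) + 1/r.
An antiderivative is F(r) = log(r) + 2*log(r + 4).
Then F(3) - F(1) = (log(3) + 2*log(7)) - (log(25)) = -2*log(5) + log(3) + 2*log(7).

-2*log(5) + log(3) + 2*log(7)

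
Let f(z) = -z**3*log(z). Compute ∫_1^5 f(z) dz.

Integrate by parts once (u = ln z, dv = -z**3 dz).
An antiderivative is F(z) = -z**4*(4*log(z) - 1)/16.
Then F(5) - F(1) = (625/16 - 625*log(5)/4) - (1/16) = 39 - 625*log(5)/4.

39 - 625*log(5)/4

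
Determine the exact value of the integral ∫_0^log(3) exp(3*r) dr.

Let u = exp(r), so du = exp(r) dr. When r = 0, u = 1; when r = log(3), u = 3.
The integral becomes ∫ u**2 du from 1 to 3, with antiderivative u**3/3.
Back in r: F(r) = exp(3*r)/3.
Then F(log(3)) - F(0) = (9) - (1/3) = 26/3.

26/3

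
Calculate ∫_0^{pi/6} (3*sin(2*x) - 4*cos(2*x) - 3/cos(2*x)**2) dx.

3/4 - 5*sqrt(3)/2

An antiderivative is F(x) = -2*sin(2*x) - 3*cos(2*x)/2 - 3*tan(2*x)/2.
Then F(pi/6) - F(0) = (-5*sqrt(3)/2 - 3/4) - (-3/2) = 3/4 - 5*sqrt(3)/2.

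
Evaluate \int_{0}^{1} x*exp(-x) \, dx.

Integrate by parts once (u = x, dv = exp(-x) dx).
An antiderivative is F(x) = (-x - 1)*exp(-x).
Then F(1) - F(0) = (-2*exp(-1)) - (-1) = 1 - 2*exp(-1).

1 - 2*exp(-1)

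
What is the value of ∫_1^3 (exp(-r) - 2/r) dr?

-2*log(3) - exp(-3) + exp(-1)

An antiderivative is F(r) = -2*log(r) - exp(-r).
Then F(3) - F(1) = (-2*log(3) - exp(-3)) - (-exp(-1)) = -2*log(3) - exp(-3) + exp(-1).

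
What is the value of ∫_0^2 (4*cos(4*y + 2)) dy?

-sin(2) + sin(10)

Let u = 4*y + 2, so du = 4 dy. When y = 0, u = 2; when y = 2, u = 10.
The integral becomes ∫ cos(u) du from 2 to 10, with antiderivative sin(u).
Back in y: F(y) = sin(4*y + 2).
Then F(2) - F(0) = (sin(10)) - (sin(2)) = -sin(2) + sin(10).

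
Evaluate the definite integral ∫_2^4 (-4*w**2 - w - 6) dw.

-278/3

By the power rule, an antiderivative is F(w) = -4*w**3/3 - w**2/2 - 6*w.
Then F(4) - F(2) = (-352/3) - (-74/3) = -278/3.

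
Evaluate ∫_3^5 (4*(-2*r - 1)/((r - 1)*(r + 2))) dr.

Factor the denominator: r**2 + r - 2 = (r + 2)(r - 1).
Partial fractions: 4*(-2*r - 1)/((r - 1)*(r + 2)) = -4/(r + 2) - 4/(r - 1).
An antiderivative is F(r) = -4*log(r - 1) - 4*log(r + 2).
Then F(5) - F(3) = (-4*log(7) - 8*log(2)) - (-4*log(5) - 4*log(2)) = -4*log(7) - 4*log(2) + 4*log(5).

-4*log(7) - 4*log(2) + 4*log(5)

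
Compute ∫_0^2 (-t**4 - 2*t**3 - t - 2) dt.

-102/5

By the power rule, an antiderivative is F(t) = -t**5/5 - t**4/2 - t**2/2 - 2*t.
Then F(2) - F(0) = (-102/5) - (0) = -102/5.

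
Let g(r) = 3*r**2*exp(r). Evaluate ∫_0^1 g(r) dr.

-6 + 3*E

Integrate by parts twice (u = r^2, dv = 3*exp(r) dr).
An antiderivative is F(r) = (3*r**2 - 6*r + 6)*exp(r).
Then F(1) - F(0) = (3*E) - (6) = -6 + 3*E.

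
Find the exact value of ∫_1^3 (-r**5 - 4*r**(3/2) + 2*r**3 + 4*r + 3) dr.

-866/15 - 72*sqrt(3)/5

By the power rule, an antiderivative is F(r) = -r**6/6 - 8*r**(5/2)/5 + r**4/2 + 2*r**2 + 3*r.
Then F(3) - F(1) = (-54 - 72*sqrt(3)/5) - (56/15) = -866/15 - 72*sqrt(3)/5.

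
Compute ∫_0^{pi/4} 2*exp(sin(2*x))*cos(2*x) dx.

Let u = sin(2*x), so du = 2*cos(2*x) dx. When x = 0, u = 0; when x = pi/4, u = 1.
The integral becomes ∫ exp(u) du from 0 to 1, with antiderivative exp(u).
Back in x: F(x) = exp(sin(2*x)).
Then F(pi/4) - F(0) = (E) - (1) = -1 + E.

-1 + E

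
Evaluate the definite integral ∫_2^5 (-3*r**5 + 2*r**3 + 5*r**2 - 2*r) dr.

-7302

By the power rule, an antiderivative is F(r) = -r**6/2 + r**4/2 + 5*r**3/3 - r**2.
Then F(5) - F(2) = (-21950/3) - (-44/3) = -7302.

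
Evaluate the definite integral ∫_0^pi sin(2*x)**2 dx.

Use the identity sin^2(2*x) = (1 - cos(4*x))/2.
An antiderivative is F(x) = x/2 - sin(4*x)/8.
Then F(pi) - F(0) = (pi/2) - (0) = pi/2.

pi/2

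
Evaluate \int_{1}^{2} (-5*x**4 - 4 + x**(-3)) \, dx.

By the power rule, an antiderivative is F(x) = -x**5 - 4*x - 1/(2*x**2).
Then F(2) - F(1) = (-321/8) - (-11/2) = -277/8.

-277/8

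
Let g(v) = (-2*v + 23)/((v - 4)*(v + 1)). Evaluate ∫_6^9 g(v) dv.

Factor the denominator: v**2 - 3*v - 4 = (v + 1)(v - 4).
Partial fractions: (-2*v + 23)/((v - 4)*(v + 1)) = -5/(v + 1) + 3/(v - 4).
An antiderivative is F(v) = 3*log(v - 4) - 5*log(v + 1).
Then F(9) - F(6) = (-5*log(2) - 2*log(5)) - (-5*log(7) + 3*log(2)) = -8*log(2) - 2*log(5) + 5*log(7).

-8*log(2) - 2*log(5) + 5*log(7)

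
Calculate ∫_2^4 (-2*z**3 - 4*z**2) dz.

By the power rule, an antiderivative is F(z) = -z**4/2 - 4*z**3/3.
Then F(4) - F(2) = (-640/3) - (-56/3) = -584/3.

-584/3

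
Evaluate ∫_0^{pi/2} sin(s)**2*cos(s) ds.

Let u = sin(s), so du = cos(s) ds. When s = 0, u = 0; when s = pi/2, u = 1.
The integral becomes ∫ u**2 du from 0 to 1, with antiderivative u**3/3.
Back in s: F(s) = sin(s)**3/3.
Then F(pi/2) - F(0) = (1/3) - (0) = 1/3.

1/3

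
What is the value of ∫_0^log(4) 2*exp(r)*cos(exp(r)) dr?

-2*sin(1) + 2*sin(4)

Let u = exp(r), so du = exp(r) dr. When r = 0, u = 1; when r = log(4), u = 4.
The integral becomes 2·∫ cos(u) du from 1 to 4, with antiderivative 2*sin(u).
Back in r: F(r) = 2*sin(exp(r)).
Then F(log(4)) - F(0) = (2*sin(4)) - (2*sin(1)) = -2*sin(1) + 2*sin(4).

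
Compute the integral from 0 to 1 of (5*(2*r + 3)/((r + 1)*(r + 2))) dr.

5*log(3)

Factor the denominator: r**2 + 3*r + 2 = (r + 2)(r + 1).
Partial fractions: 5*(2*r + 3)/((r + 1)*(r + 2)) = 5/(r + 2) + 5/(r + 1).
An antiderivative is F(r) = 5*log(r + 1) + 5*log(r + 2).
Then F(1) - F(0) = (5*log(2) + 5*log(3)) - (log(32)) = 5*log(3).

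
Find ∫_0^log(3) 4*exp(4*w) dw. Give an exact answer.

80

Let u = exp(w), so du = exp(w) dw. When w = 0, u = 1; when w = log(3), u = 3.
The integral becomes 4·∫ u**3 du from 1 to 3, with antiderivative u**4.
Back in w: F(w) = exp(4*w).
Then F(log(3)) - F(0) = (81) - (1) = 80.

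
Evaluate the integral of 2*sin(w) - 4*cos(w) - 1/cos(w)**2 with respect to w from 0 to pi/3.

An antiderivative is F(w) = -4*sin(w) - 2*cos(w) - tan(w).
Then F(pi/3) - F(0) = (-3*sqrt(3) - 1) - (-2) = 1 - 3*sqrt(3).

1 - 3*sqrt(3)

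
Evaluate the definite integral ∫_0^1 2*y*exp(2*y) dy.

Integrate by parts once (u = y, dv = 2*exp(2*y) dy).
An antiderivative is F(y) = (2*y - 1)*exp(2*y)/2.
Then F(1) - F(0) = (exp(2)/2) - (-1/2) = 1/2 + exp(2)/2.

1/2 + exp(2)/2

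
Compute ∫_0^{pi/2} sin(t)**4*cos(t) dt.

1/5

Let u = sin(t), so du = cos(t) dt. When t = 0, u = 0; when t = pi/2, u = 1.
The integral becomes ∫ u**4 du from 0 to 1, with antiderivative u**5/5.
Back in t: F(t) = sin(t)**5/5.
Then F(pi/2) - F(0) = (1/5) - (0) = 1/5.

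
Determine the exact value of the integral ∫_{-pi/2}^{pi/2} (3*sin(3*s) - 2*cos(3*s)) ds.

4/3

An antiderivative is F(s) = -2*sin(3*s)/3 - cos(3*s).
Then F(pi/2) - F(-pi/2) = (2/3) - (-2/3) = 4/3.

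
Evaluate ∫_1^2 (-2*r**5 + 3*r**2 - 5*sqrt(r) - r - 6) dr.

-109/6 - 20*sqrt(2)/3

By the power rule, an antiderivative is F(r) = -r**6/3 - 10*r**(3/2)/3 + r**3 - r**2/2 - 6*r.
Then F(2) - F(1) = (-82/3 - 20*sqrt(2)/3) - (-55/6) = -109/6 - 20*sqrt(2)/3.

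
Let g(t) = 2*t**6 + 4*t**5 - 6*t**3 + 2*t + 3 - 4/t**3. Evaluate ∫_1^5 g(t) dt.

5571164/175

By the power rule, an antiderivative is F(t) = 2*t**7/7 + 2*t**6/3 - 3*t**4/2 + t**2 + 3*t + 2/t**2.
Then F(5) - F(1) = (33432709/1050) - (229/42) = 5571164/175.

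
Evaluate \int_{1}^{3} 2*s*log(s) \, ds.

Integrate by parts once (u = ln s, dv = 2*s ds).
An antiderivative is F(s) = s**2*(2*log(s) - 1)/2.
Then F(3) - F(1) = (-9/2 + 9*log(3)) - (-1/2) = -4 + 9*log(3).

-4 + 9*log(3)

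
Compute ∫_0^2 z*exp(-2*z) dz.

(-5 + exp(4))*exp(-4)/4

Integrate by parts once (u = z, dv = exp(-2*z) dz).
An antiderivative is F(z) = (-2*z - 1)*exp(-2*z)/4.
Then F(2) - F(0) = (-5*exp(-4)/4) - (-1/4) = (-5 + exp(4))*exp(-4)/4.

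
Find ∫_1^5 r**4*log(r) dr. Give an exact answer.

Integrate by parts once (u = ln r, dv = r**4 dr).
An antiderivative is F(r) = r**5*(5*log(r) - 1)/25.
Then F(5) - F(1) = (-125 + 625*log(5)) - (-1/25) = -3124/25 + 625*log(5).

-3124/25 + 625*log(5)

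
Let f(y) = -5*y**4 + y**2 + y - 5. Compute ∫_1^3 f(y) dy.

-718/3

By the power rule, an antiderivative is F(y) = -y**5 + y**3/3 + y**2/2 - 5*y.
Then F(3) - F(1) = (-489/2) - (-31/6) = -718/3.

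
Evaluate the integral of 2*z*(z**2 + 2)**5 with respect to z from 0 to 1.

Let u = z**2 + 2, so du = 2*z dz. When z = 0, u = 2; when z = 1, u = 3.
The integral becomes ∫ u**5 du from 2 to 3, with antiderivative u**6/6.
Back in z: F(z) = (z**2 + 2)**6/6.
Then F(1) - F(0) = (243/2) - (32/3) = 665/6.

665/6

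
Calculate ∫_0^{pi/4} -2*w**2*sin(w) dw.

Integrate by parts twice (u = w^2, dv = -2*sin(w) dw).
An antiderivative is F(w) = 2*w**2*cos(w) - 4*w*sin(w) - 4*cos(w).
Then F(pi/4) - F(0) = (sqrt(2)*(-32 - 8*pi + pi**2)/16) - (-4) = -2*sqrt(2) - sqrt(2)*pi/2 + sqrt(2)*pi**2/16 + 4.

-2*sqrt(2) - sqrt(2)*pi/2 + sqrt(2)*pi**2/16 + 4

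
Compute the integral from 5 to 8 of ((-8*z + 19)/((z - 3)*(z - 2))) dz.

Factor the denominator: z**2 - 5*z + 6 = (z - 2)(z - 3).
Partial fractions: (-8*z + 19)/((z - 3)*(z - 2)) = -3/(z - 2) - 5/(z - 3).
An antiderivative is F(z) = -5*log(z - 3) - 3*log(z - 2).
Then F(8) - F(5) = (-5*log(5) - 3*log(3) - 3*log(2)) - (-5*log(2) - 3*log(3)) = -5*log(5) + 2*log(2).

-5*log(5) + 2*log(2)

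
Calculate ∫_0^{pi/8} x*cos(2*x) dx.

Integrate by parts once (u = x, dv = cos(2*x) dx).
An antiderivative is F(x) = x*sin(2*x)/2 + cos(2*x)/4.
Then F(pi/8) - F(0) = (sqrt(2)*(pi + 4)/32) - (1/4) = -1/4 + sqrt(2)*pi/32 + sqrt(2)/8.

-1/4 + sqrt(2)*pi/32 + sqrt(2)/8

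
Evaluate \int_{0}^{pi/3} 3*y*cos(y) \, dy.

Integrate by parts once (u = y, dv = 3*cos(y) dy).
An antiderivative is F(y) = 3*y*sin(y) + 3*cos(y).
Then F(pi/3) - F(0) = (3/2 + sqrt(3)*pi/2) - (3) = -3/2 + sqrt(3)*pi/2.

-3/2 + sqrt(3)*pi/2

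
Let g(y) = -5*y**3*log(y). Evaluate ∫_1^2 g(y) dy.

75/16 - 20*log(2)

Integrate by parts once (u = ln y, dv = -5*y**3 dy).
An antiderivative is F(y) = -5*y**4*(4*log(y) - 1)/16.
Then F(2) - F(1) = (5 - 20*log(2)) - (5/16) = 75/16 - 20*log(2).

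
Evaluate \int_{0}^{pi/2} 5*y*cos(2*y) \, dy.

Integrate by parts once (u = y, dv = 5*cos(2*y) dy).
An antiderivative is F(y) = 5*y*sin(2*y)/2 + 5*cos(2*y)/4.
Then F(pi/2) - F(0) = (-5/4) - (5/4) = -5/2.

-5/2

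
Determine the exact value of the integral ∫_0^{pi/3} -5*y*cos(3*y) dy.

10/9

Integrate by parts once (u = y, dv = -5*cos(3*y) dy).
An antiderivative is F(y) = -5*y*sin(3*y)/3 - 5*cos(3*y)/9.
Then F(pi/3) - F(0) = (5/9) - (-5/9) = 10/9.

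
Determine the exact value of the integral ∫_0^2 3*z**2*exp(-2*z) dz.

Integrate by parts twice (u = z^2, dv = 3*exp(-2*z) dz).
An antiderivative is F(z) = (-6*z**2 - 6*z - 3)*exp(-2*z)/4.
Then F(2) - F(0) = (-39*exp(-4)/4) - (-3/4) = 3/4 - 39*exp(-4)/4.

3/4 - 39*exp(-4)/4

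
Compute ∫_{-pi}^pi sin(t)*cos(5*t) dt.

Use the identity sin(t)cos(5*t) = [sin(6*t) + sin(-4*t)]/2.
An antiderivative is F(t) = cos(4*t)/8 - cos(6*t)/12.
Then F(pi) - F(-pi) = (1/24) - (1/24) = 0.

0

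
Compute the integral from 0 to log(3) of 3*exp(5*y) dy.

726/5

Let u = exp(y), so du = exp(y) dy. When y = 0, u = 1; when y = log(3), u = 3.
The integral becomes 3·∫ u**4 du from 1 to 3, with antiderivative 3*u**5/5.
Back in y: F(y) = 3*exp(5*y)/5.
Then F(log(3)) - F(0) = (729/5) - (3/5) = 726/5.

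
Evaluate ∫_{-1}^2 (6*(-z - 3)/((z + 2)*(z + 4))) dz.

-9*log(2)

Factor the denominator: z**2 + 6*z + 8 = (z + 4)(z + 2).
Partial fractions: 6*(-z - 3)/((z + 2)*(z + 4)) = -3/(z + 4) - 3/(z + 2).
An antiderivative is F(z) = -3*log(z + 2) - 3*log(z + 4).
Then F(2) - F(-1) = (-9*log(2) - 3*log(3)) - (-log(27)) = -9*log(2).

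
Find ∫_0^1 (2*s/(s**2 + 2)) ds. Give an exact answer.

Let u = s**2 + 2, so du = 2*s ds. When s = 0, u = 2; when s = 1, u = 3.
The integral becomes ∫ 1/u du from 2 to 3, with antiderivative log(u).
Back in s: F(s) = log(s**2 + 2).
Then F(1) - F(0) = (log(3)) - (log(2)) = log(3/2).

log(3/2)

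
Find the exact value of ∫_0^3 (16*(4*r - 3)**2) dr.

Let u = 4*r - 3, so du = 4 dr. When r = 0, u = -3; when r = 3, u = 9.
The integral becomes 4·∫ u**2 du from -3 to 9, with antiderivative 4*u**3/3.
Back in r: F(r) = 4*(4*r - 3)**3/3.
Then F(3) - F(0) = (972) - (-36) = 1008.

1008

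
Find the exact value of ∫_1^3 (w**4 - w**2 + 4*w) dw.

By the power rule, an antiderivative is F(w) = w**5/5 - w**3/3 + 2*w**2.
Then F(3) - F(1) = (288/5) - (28/15) = 836/15.

836/15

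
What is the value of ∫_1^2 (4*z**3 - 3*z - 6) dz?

By the power rule, an antiderivative is F(z) = z**4 - 3*z**2/2 - 6*z.
Then F(2) - F(1) = (-2) - (-13/2) = 9/2.

9/2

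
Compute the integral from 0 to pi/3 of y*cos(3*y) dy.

-2/9

Integrate by parts once (u = y, dv = cos(3*y) dy).
An antiderivative is F(y) = y*sin(3*y)/3 + cos(3*y)/9.
Then F(pi/3) - F(0) = (-1/9) - (1/9) = -2/9.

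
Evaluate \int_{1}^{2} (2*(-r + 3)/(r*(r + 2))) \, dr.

-7*log(2) + 5*log(3)

Factor the denominator: r**2 + 2*r = (r + 2)r.
Partial fractions: 2*(-r + 3)/(r*(r + 2)) = -5/(r + 2) + 3/r.
An antiderivative is F(r) = 3*log(r) - 5*log(r + 2).
Then F(2) - F(1) = (-7*log(2)) - (-5*log(3)) = -7*log(2) + 5*log(3).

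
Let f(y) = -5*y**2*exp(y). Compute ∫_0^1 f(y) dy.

10 - 5*E

Integrate by parts twice (u = y^2, dv = -5*exp(y) dy).
An antiderivative is F(y) = (-5*y**2 + 10*y - 10)*exp(y).
Then F(1) - F(0) = (-5*E) - (-10) = 10 - 5*E.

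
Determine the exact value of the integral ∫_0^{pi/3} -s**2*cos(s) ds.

Integrate by parts twice (u = s^2, dv = -cos(s) ds).
An antiderivative is F(s) = -s**2*sin(s) - 2*s*cos(s) + 2*sin(s).
Then F(pi/3) - F(0) = (-pi/3 - sqrt(3)*pi**2/18 + sqrt(3)) - (0) = -pi/3 - sqrt(3)*pi**2/18 + sqrt(3).

-pi/3 - sqrt(3)*pi**2/18 + sqrt(3)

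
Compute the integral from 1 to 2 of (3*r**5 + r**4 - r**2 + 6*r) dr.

By the power rule, an antiderivative is F(r) = r**6/2 + r**5/5 - r**3/3 + 3*r**2.
Then F(2) - F(1) = (716/15) - (101/30) = 1331/30.

1331/30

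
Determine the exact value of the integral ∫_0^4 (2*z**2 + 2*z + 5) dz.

By the power rule, an antiderivative is F(z) = 2*z**3/3 + z**2 + 5*z.
Then F(4) - F(0) = (236/3) - (0) = 236/3.

236/3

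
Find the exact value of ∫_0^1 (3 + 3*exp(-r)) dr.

An antiderivative is F(r) = 3*r - 3*exp(-r).
Then F(1) - F(0) = (3 - 3*exp(-1)) - (-3) = 6 - 3*exp(-1).

6 - 3*exp(-1)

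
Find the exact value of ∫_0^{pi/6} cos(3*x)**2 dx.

pi/12

Use the identity cos^2(3*x) = (1 + cos(6*x))/2.
An antiderivative is F(x) = x/2 + sin(6*x)/12.
Then F(pi/6) - F(0) = (pi/12) - (0) = pi/12.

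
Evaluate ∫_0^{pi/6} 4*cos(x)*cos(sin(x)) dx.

Let u = sin(x), so du = cos(x) dx. When x = 0, u = 0; when x = pi/6, u = 1/2.
The integral becomes 4·∫ cos(u) du from 0 to 1/2, with antiderivative 4*sin(u).
Back in x: F(x) = 4*sin(sin(x)).
Then F(pi/6) - F(0) = (4*sin(1/2)) - (0) = 4*sin(1/2).

4*sin(1/2)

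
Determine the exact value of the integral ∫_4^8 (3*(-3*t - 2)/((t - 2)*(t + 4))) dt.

-9*log(3) + 5*log(2)

Factor the denominator: t**2 + 2*t - 8 = (t + 4)(t - 2).
Partial fractions: 3*(-3*t - 2)/((t - 2)*(t + 4)) = -5/(t + 4) - 4/(t - 2).
An antiderivative is F(t) = -4*log(t - 2) - 5*log(t + 4).
Then F(8) - F(4) = (-9*log(3) - 14*log(2)) - (-19*log(2)) = -9*log(3) + 5*log(2).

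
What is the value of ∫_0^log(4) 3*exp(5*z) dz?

3069/5

Let u = exp(z), so du = exp(z) dz. When z = 0, u = 1; when z = log(4), u = 4.
The integral becomes 3·∫ u**4 du from 1 to 4, with antiderivative 3*u**5/5.
Back in z: F(z) = 3*exp(5*z)/5.
Then F(log(4)) - F(0) = (3072/5) - (3/5) = 3069/5.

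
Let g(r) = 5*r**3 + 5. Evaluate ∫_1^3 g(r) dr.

110

By the power rule, an antiderivative is F(r) = 5*r**4/4 + 5*r.
Then F(3) - F(1) = (465/4) - (25/4) = 110.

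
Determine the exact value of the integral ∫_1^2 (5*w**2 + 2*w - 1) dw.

41/3

By the power rule, an antiderivative is F(w) = 5*w**3/3 + w**2 - w.
Then F(2) - F(1) = (46/3) - (5/3) = 41/3.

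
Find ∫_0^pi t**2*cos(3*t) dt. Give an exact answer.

-2*pi/9

Integrate by parts twice (u = t^2, dv = cos(3*t) dt).
An antiderivative is F(t) = t**2*sin(3*t)/3 + 2*t*cos(3*t)/9 - 2*sin(3*t)/27.
Then F(pi) - F(0) = (-2*pi/9) - (0) = -2*pi/9.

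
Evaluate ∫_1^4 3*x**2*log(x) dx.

Integrate by parts once (u = ln x, dv = 3*x**2 dx).
An antiderivative is F(x) = x**3*(3*log(x) - 1)/3.
Then F(4) - F(1) = (-64/3 + 128*log(2)) - (-1/3) = -21 + 128*log(2).

-21 + 128*log(2)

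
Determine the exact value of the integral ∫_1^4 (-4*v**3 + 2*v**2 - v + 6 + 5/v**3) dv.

By the power rule, an antiderivative is F(v) = -v**4 + 2*v**3/3 - v**2/2 + 6*v - 5/(2*v**2).
Then F(4) - F(1) = (-18959/96) - (8/3) = -6405/32.

-6405/32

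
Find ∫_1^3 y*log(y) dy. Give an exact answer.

Integrate by parts once (u = ln y, dv = y dy).
An antiderivative is F(y) = y**2*(2*log(y) - 1)/4.
Then F(3) - F(1) = (-9/4 + 9*log(3)/2) - (-1/4) = -2 + 9*log(3)/2.

-2 + 9*log(3)/2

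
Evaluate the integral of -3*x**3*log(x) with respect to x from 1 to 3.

Integrate by parts once (u = ln x, dv = -3*x**3 dx).
An antiderivative is F(x) = -3*x**4*(4*log(x) - 1)/16.
Then F(3) - F(1) = (243/16 - 243*log(3)/4) - (3/16) = 15 - 243*log(3)/4.

15 - 243*log(3)/4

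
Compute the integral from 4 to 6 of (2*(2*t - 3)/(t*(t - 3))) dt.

log(81/4)

Factor the denominator: t**2 - 3*t = t(t - 3).
Partial fractions: 2*(2*t - 3)/(t*(t - 3)) = 2/t + 2/(t - 3).
An antiderivative is F(t) = 2*log(t) + 2*log(t - 3).
Then F(6) - F(4) = (2*log(2) + 4*log(3)) - (log(16)) = log(81/4).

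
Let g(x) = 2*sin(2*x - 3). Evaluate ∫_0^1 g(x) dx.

Let u = 2*x - 3, so du = 2 dx. When x = 0, u = -3; when x = 1, u = -1.
The integral becomes ∫ sin(u) du from -3 to -1, with antiderivative -cos(u).
Back in x: F(x) = -cos(2*x - 3).
Then F(1) - F(0) = (-cos(1)) - (-cos(3)) = cos(3) - cos(1).

cos(3) - cos(1)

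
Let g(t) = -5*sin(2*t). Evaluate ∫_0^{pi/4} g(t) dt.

-5/2

An antiderivative is F(t) = 5*cos(2*t)/2.
Then F(pi/4) - F(0) = (0) - (5/2) = -5/2.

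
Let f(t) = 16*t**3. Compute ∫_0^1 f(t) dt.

Let u = 2*t, so du = 2 dt. When t = 0, u = 0; when t = 1, u = 2.
The integral becomes ∫ u**3 du from 0 to 2, with antiderivative u**4/4.
Back in t: F(t) = 4*t**4.
Then F(1) - F(0) = (4) - (0) = 4.

4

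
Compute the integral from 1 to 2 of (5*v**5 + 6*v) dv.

By the power rule, an antiderivative is F(v) = 5*v**6/6 + 3*v**2.
Then F(2) - F(1) = (196/3) - (23/6) = 123/2.

123/2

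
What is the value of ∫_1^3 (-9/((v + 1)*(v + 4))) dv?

-3*log(5) - 3*log(2) + 3*log(7)

Factor the denominator: v**2 + 5*v + 4 = (v + 4)(v + 1).
Partial fractions: -9/((v + 1)*(v + 4)) = 3/(v + 4) - 3/(v + 1).
An antiderivative is F(v) = -3*log(v + 1) + 3*log(v + 4).
Then F(3) - F(1) = (-6*log(2) + 3*log(7)) - (-3*log(2) + 3*log(5)) = -3*log(5) - 3*log(2) + 3*log(7).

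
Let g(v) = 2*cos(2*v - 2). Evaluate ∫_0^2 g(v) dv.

2*sin(2)

Let u = 2*v - 2, so du = 2 dv. When v = 0, u = -2; when v = 2, u = 2.
The integral becomes ∫ cos(u) du from -2 to 2, with antiderivative sin(u).
Back in v: F(v) = sin(2*v - 2).
Then F(2) - F(0) = (sin(2)) - (-sin(2)) = 2*sin(2).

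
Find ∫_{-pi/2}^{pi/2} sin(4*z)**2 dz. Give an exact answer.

Use the identity sin^2(4*z) = (1 - cos(8*z))/2.
An antiderivative is F(z) = z/2 - sin(8*z)/16.
Then F(pi/2) - F(-pi/2) = (pi/4) - (-pi/4) = pi/2.

pi/2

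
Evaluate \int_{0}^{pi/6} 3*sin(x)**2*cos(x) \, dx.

Let u = sin(x), so du = cos(x) dx. When x = 0, u = 0; when x = pi/6, u = 1/2.
The integral becomes 3·∫ u**2 du from 0 to 1/2, with antiderivative u**3.
Back in x: F(x) = sin(x)**3.
Then F(pi/6) - F(0) = (1/8) - (0) = 1/8.

1/8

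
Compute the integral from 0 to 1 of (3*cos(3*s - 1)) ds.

Let u = 3*s - 1, so du = 3 ds. When s = 0, u = -1; when s = 1, u = 2.
The integral becomes ∫ cos(u) du from -1 to 2, with antiderivative sin(u).
Back in s: F(s) = sin(3*s - 1).
Then F(1) - F(0) = (sin(2)) - (-sin(1)) = sin(1) + sin(2).

sin(1) + sin(2)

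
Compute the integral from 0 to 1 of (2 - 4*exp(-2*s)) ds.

2*exp(-2)

An antiderivative is F(s) = 2*s + 2*exp(-2*s).
Then F(1) - F(0) = (2*exp(-2) + 2) - (2) = 2*exp(-2).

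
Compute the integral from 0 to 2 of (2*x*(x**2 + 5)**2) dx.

604/3

Let u = x**2 + 5, so du = 2*x dx. When x = 0, u = 5; when x = 2, u = 9.
The integral becomes ∫ u**2 du from 5 to 9, with antiderivative u**3/3.
Back in x: F(x) = (x**2 + 5)**3/3.
Then F(2) - F(0) = (243) - (125/3) = 604/3.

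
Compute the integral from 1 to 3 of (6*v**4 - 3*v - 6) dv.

By the power rule, an antiderivative is F(v) = 6*v**5/5 - 3*v**2/2 - 6*v.
Then F(3) - F(1) = (2601/10) - (-63/10) = 1332/5.

1332/5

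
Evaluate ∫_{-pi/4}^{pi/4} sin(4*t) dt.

0

An antiderivative is F(t) = -cos(4*t)/4.
Then F(pi/4) - F(-pi/4) = (1/4) - (1/4) = 0.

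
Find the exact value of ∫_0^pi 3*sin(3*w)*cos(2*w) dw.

Use the identity sin(3*w)cos(2*w) = [sin(5*w) + sin(w)]/2.
An antiderivative is F(w) = -3*cos(w)/2 - 3*cos(5*w)/10.
Then F(pi) - F(0) = (9/5) - (-9/5) = 18/5.

18/5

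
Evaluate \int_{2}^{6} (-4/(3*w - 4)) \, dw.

-4*log(7)/3

An antiderivative is F(w) = -4*log(3*w - 4)/3.
Then F(6) - F(2) = (-4*log(14)/3) - (-4*log(2)/3) = -4*log(7)/3.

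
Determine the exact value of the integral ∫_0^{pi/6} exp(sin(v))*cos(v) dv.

Let u = sin(v), so du = cos(v) dv. When v = 0, u = 0; when v = pi/6, u = 1/2.
The integral becomes ∫ exp(u) du from 0 to 1/2, with antiderivative exp(u).
Back in v: F(v) = exp(sin(v)).
Then F(pi/6) - F(0) = (exp(1/2)) - (1) = -1 + exp(1/2).

-1 + exp(1/2)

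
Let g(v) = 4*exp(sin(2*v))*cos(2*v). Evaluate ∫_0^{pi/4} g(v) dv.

-2 + 2*E

Let u = sin(2*v), so du = 2*cos(2*v) dv. When v = 0, u = 0; when v = pi/4, u = 1.
The integral becomes 2·∫ exp(u) du from 0 to 1, with antiderivative 2*exp(u).
Back in v: F(v) = 2*exp(sin(2*v)).
Then F(pi/4) - F(0) = (2*E) - (2) = -2 + 2*E.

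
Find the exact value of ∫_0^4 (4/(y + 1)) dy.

An antiderivative is F(y) = 4*log(y + 1).
Then F(4) - F(0) = (4*log(5)) - (0) = 4*log(5).

4*log(5)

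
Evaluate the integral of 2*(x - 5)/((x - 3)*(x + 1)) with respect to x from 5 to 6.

Factor the denominator: x**2 - 2*x - 3 = (x + 1)(x - 3).
Partial fractions: 2*(x - 5)/((x - 3)*(x + 1)) = 3/(x + 1) - 1/(x - 3).
An antiderivative is F(x) = -log(x - 3) + 3*log(x + 1).
Then F(6) - F(5) = (-log(3) + 3*log(7)) - (2*log(2) + 3*log(3)) = -4*log(3) - 2*log(2) + 3*log(7).

-4*log(3) - 2*log(2) + 3*log(7)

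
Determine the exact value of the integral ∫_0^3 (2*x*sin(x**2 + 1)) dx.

cos(1) - cos(10)

Let u = x**2 + 1, so du = 2*x dx. When x = 0, u = 1; when x = 3, u = 10.
The integral becomes ∫ sin(u) du from 1 to 10, with antiderivative -cos(u).
Back in x: F(x) = -cos(x**2 + 1).
Then F(3) - F(0) = (-cos(10)) - (-cos(1)) = cos(1) - cos(10).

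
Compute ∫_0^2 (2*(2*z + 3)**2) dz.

Let u = 2*z + 3, so du = 2 dz. When z = 0, u = 3; when z = 2, u = 7.
The integral becomes ∫ u**2 du from 3 to 7, with antiderivative u**3/3.
Back in z: F(z) = (2*z + 3)**3/3.
Then F(2) - F(0) = (343/3) - (9) = 316/3.

316/3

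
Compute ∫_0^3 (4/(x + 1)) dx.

An antiderivative is F(x) = 4*log(x + 1).
Then F(3) - F(0) = (8*log(2)) - (0) = 8*log(2).

8*log(2)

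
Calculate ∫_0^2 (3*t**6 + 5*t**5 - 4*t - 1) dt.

By the power rule, an antiderivative is F(t) = 3*t**7/7 + 5*t**6/6 - 2*t**2 - t.
Then F(2) - F(0) = (2062/21) - (0) = 2062/21.

2062/21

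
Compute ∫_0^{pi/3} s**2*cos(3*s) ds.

-2*pi/27

Integrate by parts twice (u = s^2, dv = cos(3*s) ds).
An antiderivative is F(s) = s**2*sin(3*s)/3 + 2*s*cos(3*s)/9 - 2*sin(3*s)/27.
Then F(pi/3) - F(0) = (-2*pi/27) - (0) = -2*pi/27.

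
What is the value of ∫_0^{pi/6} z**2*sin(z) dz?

Integrate by parts twice (u = z^2, dv = sin(z) dz).
An antiderivative is F(z) = -z**2*cos(z) + 2*z*sin(z) + 2*cos(z).
Then F(pi/6) - F(0) = (-sqrt(3)*pi**2/72 + pi/6 + sqrt(3)) - (2) = -2 - sqrt(3)*pi**2/72 + pi/6 + sqrt(3).

-2 - sqrt(3)*pi**2/72 + pi/6 + sqrt(3)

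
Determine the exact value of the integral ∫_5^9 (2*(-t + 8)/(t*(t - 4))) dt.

Factor the denominator: t**2 - 4*t = t(t - 4).
Partial fractions: 2*(-t + 8)/(t*(t - 4)) = -4/t + 2/(t - 4).
An antiderivative is F(t) = -4*log(t) + 2*log(t - 4).
Then F(9) - F(5) = (-8*log(3) + 2*log(5)) - (-4*log(5)) = -8*log(3) + 6*log(5).

-8*log(3) + 6*log(5)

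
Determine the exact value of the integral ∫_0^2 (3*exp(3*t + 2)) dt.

Let u = 3*t + 2, so du = 3 dt. When t = 0, u = 2; when t = 2, u = 8.
The integral becomes ∫ exp(u) du from 2 to 8, with antiderivative exp(u).
Back in t: F(t) = exp(3*t + 2).
Then F(2) - F(0) = (exp(8)) - (exp(2)) = -exp(2) + exp(8).

-exp(2) + exp(8)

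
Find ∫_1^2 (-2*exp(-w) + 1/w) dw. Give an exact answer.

An antiderivative is F(w) = log(w) + 2*exp(-w).
Then F(2) - F(1) = (2*exp(-2) + log(2)) - (2*exp(-1)) = -2*exp(-1) + 2*exp(-2) + log(2).

-2*exp(-1) + 2*exp(-2) + log(2)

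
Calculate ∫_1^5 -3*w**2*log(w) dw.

124/3 - 125*log(5)

Integrate by parts once (u = ln w, dv = -3*w**2 dw).
An antiderivative is F(w) = -w**3*(3*log(w) - 1)/3.
Then F(5) - F(1) = (125/3 - 125*log(5)) - (1/3) = 124/3 - 125*log(5).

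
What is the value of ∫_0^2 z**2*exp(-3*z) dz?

2/27 - 50*exp(-6)/27

Integrate by parts twice (u = z^2, dv = exp(-3*z) dz).
An antiderivative is F(z) = (-9*z**2 - 6*z - 2)*exp(-3*z)/27.
Then F(2) - F(0) = (-50*exp(-6)/27) - (-2/27) = 2/27 - 50*exp(-6)/27.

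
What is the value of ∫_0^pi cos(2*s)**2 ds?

Use the identity cos^2(2*s) = (1 + cos(4*s))/2.
An antiderivative is F(s) = s/2 + sin(4*s)/8.
Then F(pi) - F(0) = (pi/2) - (0) = pi/2.

pi/2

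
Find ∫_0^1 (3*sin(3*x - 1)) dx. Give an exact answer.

Let u = 3*x - 1, so du = 3 dx. When x = 0, u = -1; when x = 1, u = 2.
The integral becomes ∫ sin(u) du from -1 to 2, with antiderivative -cos(u).
Back in x: F(x) = -cos(3*x - 1).
Then F(1) - F(0) = (-cos(2)) - (-cos(1)) = -cos(2) + cos(1).

-cos(2) + cos(1)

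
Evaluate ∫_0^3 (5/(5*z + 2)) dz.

log(17/2)

Let u = 5*z + 2, so du = 5 dz. When z = 0, u = 2; when z = 3, u = 17.
The integral becomes ∫ 1/u du from 2 to 17, with antiderivative log(u).
Back in z: F(z) = log(5*z + 2).
Then F(3) - F(0) = (log(17)) - (log(2)) = log(17/2).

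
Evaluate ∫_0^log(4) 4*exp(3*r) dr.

Let u = exp(r), so du = exp(r) dr. When r = 0, u = 1; when r = log(4), u = 4.
The integral becomes 4·∫ u**2 du from 1 to 4, with antiderivative 4*u**3/3.
Back in r: F(r) = 4*exp(3*r)/3.
Then F(log(4)) - F(0) = (256/3) - (4/3) = 84.

84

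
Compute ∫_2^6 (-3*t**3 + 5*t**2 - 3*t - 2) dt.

By the power rule, an antiderivative is F(t) = -3*t**4/4 + 5*t**3/3 - 3*t**2/2 - 2*t.
Then F(6) - F(2) = (-678) - (-26/3) = -2008/3.

-2008/3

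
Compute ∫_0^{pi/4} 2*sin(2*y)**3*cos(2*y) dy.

1/4

Let u = sin(2*y), so du = 2*cos(2*y) dy. When y = 0, u = 0; when y = pi/4, u = 1.
The integral becomes ∫ u**3 du from 0 to 1, with antiderivative u**4/4.
Back in y: F(y) = sin(2*y)**4/4.
Then F(pi/4) - F(0) = (1/4) - (0) = 1/4.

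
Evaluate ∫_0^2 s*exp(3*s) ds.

Integrate by parts once (u = s, dv = exp(3*s) ds).
An antiderivative is F(s) = (3*s - 1)*exp(3*s)/9.
Then F(2) - F(0) = (5*exp(6)/9) - (-1/9) = 1/9 + 5*exp(6)/9.

1/9 + 5*exp(6)/9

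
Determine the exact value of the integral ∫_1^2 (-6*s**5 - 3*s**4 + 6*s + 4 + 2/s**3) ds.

By the power rule, an antiderivative is F(s) = -s**6 - 3*s**5/5 + 3*s**2 + 4*s - 1/s**2.
Then F(2) - F(1) = (-1269/20) - (22/5) = -1357/20.

-1357/20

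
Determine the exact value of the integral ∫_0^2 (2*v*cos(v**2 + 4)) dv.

Let u = v**2 + 4, so du = 2*v dv. When v = 0, u = 4; when v = 2, u = 8.
The integral becomes ∫ cos(u) du from 4 to 8, with antiderivative sin(u).
Back in v: F(v) = sin(v**2 + 4).
Then F(2) - F(0) = (sin(8)) - (sin(4)) = -sin(4) + sin(8).

-sin(4) + sin(8)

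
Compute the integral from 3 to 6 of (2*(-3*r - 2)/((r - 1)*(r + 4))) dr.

Factor the denominator: r**2 + 3*r - 4 = (r + 4)(r - 1).
Partial fractions: 2*(-3*r - 2)/((r - 1)*(r + 4)) = -4/(r + 4) - 2/(r - 1).
An antiderivative is F(r) = -2*log(r - 1) - 4*log(r + 4).
Then F(6) - F(3) = (-6*log(5) - 4*log(2)) - (-4*log(7) - 2*log(2)) = -6*log(5) - 2*log(2) + 4*log(7).

-6*log(5) - 2*log(2) + 4*log(7)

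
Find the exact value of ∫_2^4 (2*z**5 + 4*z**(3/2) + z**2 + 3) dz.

By the power rule, an antiderivative is F(z) = z**6/3 + 8*z**(5/2)/5 + z**3/3 + 3*z.
Then F(4) - F(2) = (21748/15) - (32*sqrt(2)/5 + 30) = 21298/15 - 32*sqrt(2)/5.

21298/15 - 32*sqrt(2)/5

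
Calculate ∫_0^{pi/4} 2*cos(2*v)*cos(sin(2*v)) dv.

Let u = sin(2*v), so du = 2*cos(2*v) dv. When v = 0, u = 0; when v = pi/4, u = 1.
The integral becomes ∫ cos(u) du from 0 to 1, with antiderivative sin(u).
Back in v: F(v) = sin(sin(2*v)).
Then F(pi/4) - F(0) = (sin(1)) - (0) = sin(1).

sin(1)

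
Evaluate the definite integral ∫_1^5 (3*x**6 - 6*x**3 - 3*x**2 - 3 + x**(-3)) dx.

By the power rule, an antiderivative is F(x) = 3*x**7/7 - 3*x**4/2 - x**3 - 3*x - 1/(2*x**2).
Then F(5) - F(1) = (5670809/175) - (-39/7) = 5671784/175.

5671784/175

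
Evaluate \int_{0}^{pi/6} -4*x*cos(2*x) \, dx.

Integrate by parts once (u = x, dv = -4*cos(2*x) dx).
An antiderivative is F(x) = -2*x*sin(2*x) - cos(2*x).
Then F(pi/6) - F(0) = (-sqrt(3)*pi/6 - 1/2) - (-1) = -sqrt(3)*pi/6 + 1/2.

-sqrt(3)*pi/6 + 1/2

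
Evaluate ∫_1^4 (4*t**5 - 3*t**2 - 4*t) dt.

2637

By the power rule, an antiderivative is F(t) = 2*t**6/3 - t**3 - 2*t**2.
Then F(4) - F(1) = (7904/3) - (-7/3) = 2637.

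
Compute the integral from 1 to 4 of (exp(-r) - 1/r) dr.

An antiderivative is F(r) = -log(r) - exp(-r).
Then F(4) - F(1) = ((-log(4**exp(4)) - 1)*exp(-4)) - (-exp(-1)) = (-log(4**exp(4)) - 1 + exp(3))*exp(-4).

(-log(4**exp(4)) - 1 + exp(3))*exp(-4)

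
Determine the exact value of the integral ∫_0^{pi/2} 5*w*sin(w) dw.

Integrate by parts once (u = w, dv = 5*sin(w) dw).
An antiderivative is F(w) = -5*w*cos(w) + 5*sin(w).
Then F(pi/2) - F(0) = (5) - (0) = 5.

5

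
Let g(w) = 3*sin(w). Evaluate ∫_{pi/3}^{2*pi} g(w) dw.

An antiderivative is F(w) = -3*cos(w).
Then F(2*pi) - F(pi/3) = (-3) - (-3/2) = -3/2.

-3/2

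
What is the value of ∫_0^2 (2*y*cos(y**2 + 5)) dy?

Let u = y**2 + 5, so du = 2*y dy. When y = 0, u = 5; when y = 2, u = 9.
The integral becomes ∫ cos(u) du from 5 to 9, with antiderivative sin(u).
Back in y: F(y) = sin(y**2 + 5).
Then F(2) - F(0) = (sin(9)) - (sin(5)) = sin(9) - sin(5).

sin(9) - sin(5)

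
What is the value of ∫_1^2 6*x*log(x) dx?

Integrate by parts once (u = ln x, dv = 6*x dx).
An antiderivative is F(x) = 3*x**2*(2*log(x) - 1)/2.
Then F(2) - F(1) = (-6 + 12*log(2)) - (-3/2) = -9/2 + 12*log(2).

-9/2 + 12*log(2)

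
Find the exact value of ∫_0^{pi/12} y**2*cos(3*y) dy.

Integrate by parts twice (u = y^2, dv = cos(3*y) dy).
An antiderivative is F(y) = y**2*sin(3*y)/3 + 2*y*cos(3*y)/9 - 2*sin(3*y)/27.
Then F(pi/12) - F(0) = (sqrt(2)*(-32 + pi**2 + 8*pi)/864) - (0) = sqrt(2)*(-32 + pi**2 + 8*pi)/864.

sqrt(2)*(-32 + pi**2 + 8*pi)/864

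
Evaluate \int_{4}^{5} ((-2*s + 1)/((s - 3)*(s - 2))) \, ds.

-8*log(2) + 3*log(3)

Factor the denominator: s**2 - 5*s + 6 = (s - 2)(s - 3).
Partial fractions: (-2*s + 1)/((s - 3)*(s - 2)) = 3/(s - 2) - 5/(s - 3).
An antiderivative is F(s) = -5*log(s - 3) + 3*log(s - 2).
Then F(5) - F(4) = (log(27/32)) - (log(8)) = -8*log(2) + 3*log(3).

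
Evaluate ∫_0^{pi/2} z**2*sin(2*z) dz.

-1/2 + pi**2/8

Integrate by parts twice (u = z^2, dv = sin(2*z) dz).
An antiderivative is F(z) = -z**2*cos(2*z)/2 + z*sin(2*z)/2 + cos(2*z)/4.
Then F(pi/2) - F(0) = (-1/4 + pi**2/8) - (1/4) = -1/2 + pi**2/8.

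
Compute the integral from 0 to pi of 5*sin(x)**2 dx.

Use the identity sin^2(x) = (1 - cos(2*x))/2.
An antiderivative is F(x) = 5*x/2 - 5*sin(2*x)/4.
Then F(pi) - F(0) = (5*pi/2) - (0) = 5*pi/2.

5*pi/2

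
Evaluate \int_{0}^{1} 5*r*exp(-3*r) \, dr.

Integrate by parts once (u = r, dv = 5*exp(-3*r) dr).
An antiderivative is F(r) = (-15*r - 5)*exp(-3*r)/9.
Then F(1) - F(0) = (-20*exp(-3)/9) - (-5/9) = 5/9 - 20*exp(-3)/9.

5/9 - 20*exp(-3)/9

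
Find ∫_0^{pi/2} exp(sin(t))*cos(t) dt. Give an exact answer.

Let u = sin(t), so du = cos(t) dt. When t = 0, u = 0; when t = pi/2, u = 1.
The integral becomes ∫ exp(u) du from 0 to 1, with antiderivative exp(u).
Back in t: F(t) = exp(sin(t)).
Then F(pi/2) - F(0) = (E) - (1) = -1 + E.

-1 + E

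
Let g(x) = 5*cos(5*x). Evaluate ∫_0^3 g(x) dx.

Let u = 5*x, so du = 5 dx. When x = 0, u = 0; when x = 3, u = 15.
The integral becomes ∫ cos(u) du from 0 to 15, with antiderivative sin(u).
Back in x: F(x) = sin(5*x).
Then F(3) - F(0) = (sin(15)) - (0) = sin(15).

sin(15)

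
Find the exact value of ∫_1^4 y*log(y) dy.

Integrate by parts once (u = ln y, dv = y dy).
An antiderivative is F(y) = y**2*(2*log(y) - 1)/4.
Then F(4) - F(1) = (-4 + 16*log(2)) - (-1/4) = -15/4 + 16*log(2).

-15/4 + 16*log(2)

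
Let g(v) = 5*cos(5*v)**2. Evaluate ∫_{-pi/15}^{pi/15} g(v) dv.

sqrt(3)/4 + pi/3

Use the identity cos^2(5*v) = (1 + cos(10*v))/2.
An antiderivative is F(v) = 5*v/2 + sin(10*v)/4.
Then F(pi/15) - F(-pi/15) = (sqrt(3)/8 + pi/6) - (-pi/6 - sqrt(3)/8) = sqrt(3)/4 + pi/3.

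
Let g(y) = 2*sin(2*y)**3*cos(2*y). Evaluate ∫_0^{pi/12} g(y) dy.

Let u = sin(2*y), so du = 2*cos(2*y) dy. When y = 0, u = 0; when y = pi/12, u = 1/2.
The integral becomes ∫ u**3 du from 0 to 1/2, with antiderivative u**4/4.
Back in y: F(y) = sin(2*y)**4/4.
Then F(pi/12) - F(0) = (1/64) - (0) = 1/64.

1/64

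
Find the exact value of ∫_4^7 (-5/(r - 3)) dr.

-10*log(2)

An antiderivative is F(r) = -5*log(r - 3).
Then F(7) - F(4) = (-10*log(2)) - (0) = -10*log(2).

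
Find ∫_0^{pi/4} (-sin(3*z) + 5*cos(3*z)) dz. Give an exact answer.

An antiderivative is F(z) = 5*sin(3*z)/3 + cos(3*z)/3.
Then F(pi/4) - F(0) = (2*sqrt(2)/3) - (1/3) = -1/3 + 2*sqrt(2)/3.

-1/3 + 2*sqrt(2)/3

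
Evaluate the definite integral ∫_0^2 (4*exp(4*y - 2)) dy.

-(1 - exp(8))*exp(-2)

Let u = 4*y - 2, so du = 4 dy. When y = 0, u = -2; when y = 2, u = 6.
The integral becomes ∫ exp(u) du from -2 to 6, with antiderivative exp(u).
Back in y: F(y) = exp(4*y - 2).
Then F(2) - F(0) = (exp(6)) - (exp(-2)) = -(1 - exp(8))*exp(-2).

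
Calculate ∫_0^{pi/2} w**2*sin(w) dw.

-2 + pi

Integrate by parts twice (u = w^2, dv = sin(w) dw).
An antiderivative is F(w) = -w**2*cos(w) + 2*w*sin(w) + 2*cos(w).
Then F(pi/2) - F(0) = (pi) - (2) = -2 + pi.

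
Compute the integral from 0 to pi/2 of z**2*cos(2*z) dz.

Integrate by parts twice (u = z^2, dv = cos(2*z) dz).
An antiderivative is F(z) = z**2*sin(2*z)/2 + z*cos(2*z)/2 - sin(2*z)/4.
Then F(pi/2) - F(0) = (-pi/4) - (0) = -pi/4.

-pi/4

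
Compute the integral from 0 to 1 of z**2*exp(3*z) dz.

Integrate by parts twice (u = z^2, dv = exp(3*z) dz).
An antiderivative is F(z) = (9*z**2 - 6*z + 2)*exp(3*z)/27.
Then F(1) - F(0) = (5*exp(3)/27) - (2/27) = -2/27 + 5*exp(3)/27.

-2/27 + 5*exp(3)/27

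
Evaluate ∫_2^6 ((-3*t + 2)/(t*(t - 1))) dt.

Factor the denominator: t**2 - t = t(t - 1).
Partial fractions: (-3*t + 2)/(t*(t - 1)) = -2/t - 1/(t - 1).
An antiderivative is F(t) = -2*log(t) - log(t - 1).
Then F(6) - F(2) = (-2*log(3) - log(5) - 2*log(2)) - (-log(4)) = -log(45).

-log(45)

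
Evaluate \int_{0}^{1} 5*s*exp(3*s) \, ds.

Integrate by parts once (u = s, dv = 5*exp(3*s) ds).
An antiderivative is F(s) = (15*s - 5)*exp(3*s)/9.
Then F(1) - F(0) = (10*exp(3)/9) - (-5/9) = 5/9 + 10*exp(3)/9.

5/9 + 10*exp(3)/9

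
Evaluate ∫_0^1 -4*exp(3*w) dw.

4/3 - 4*exp(3)/3

An antiderivative is F(w) = -4*exp(3*w)/3.
Then F(1) - F(0) = (-4*exp(3)/3) - (-4/3) = 4/3 - 4*exp(3)/3.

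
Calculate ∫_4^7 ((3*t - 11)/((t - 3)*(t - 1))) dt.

Factor the denominator: t**2 - 4*t + 3 = (t - 1)(t - 3).
Partial fractions: (3*t - 11)/((t - 3)*(t - 1)) = 4/(t - 1) - 1/(t - 3).
An antiderivative is F(t) = -log(t - 3) + 4*log(t - 1).
Then F(7) - F(4) = (2*log(2) + 4*log(3)) - (log(81)) = log(4).

log(4)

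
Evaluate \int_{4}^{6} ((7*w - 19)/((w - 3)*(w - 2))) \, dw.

Factor the denominator: w**2 - 5*w + 6 = (w - 2)(w - 3).
Partial fractions: (7*w - 19)/((w - 3)*(w - 2)) = 5/(w - 2) + 2/(w - 3).
An antiderivative is F(w) = 2*log(w - 3) + 5*log(w - 2).
Then F(6) - F(4) = (2*log(3) + 10*log(2)) - (log(32)) = 2*log(3) + 5*log(2).

2*log(3) + 5*log(2)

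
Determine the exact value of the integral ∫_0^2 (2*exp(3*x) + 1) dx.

An antiderivative is F(x) = 2*exp(3*x)/3 + x.
Then F(2) - F(0) = (2 + 2*exp(6)/3) - (2/3) = 4/3 + 2*exp(6)/3.

4/3 + 2*exp(6)/3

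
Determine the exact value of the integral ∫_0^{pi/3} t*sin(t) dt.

-pi/6 + sqrt(3)/2

Integrate by parts once (u = t, dv = sin(t) dt).
An antiderivative is F(t) = -t*cos(t) + sin(t).
Then F(pi/3) - F(0) = (-pi/6 + sqrt(3)/2) - (0) = -pi/6 + sqrt(3)/2.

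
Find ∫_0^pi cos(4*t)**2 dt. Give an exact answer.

Use the identity cos^2(4*t) = (1 + cos(8*t))/2.
An antiderivative is F(t) = t/2 + sin(8*t)/16.
Then F(pi) - F(0) = (pi/2) - (0) = pi/2.

pi/2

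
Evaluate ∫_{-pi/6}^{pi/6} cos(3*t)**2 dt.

pi/6

Use the identity cos^2(3*t) = (1 + cos(6*t))/2.
An antiderivative is F(t) = t/2 + sin(6*t)/12.
Then F(pi/6) - F(-pi/6) = (pi/12) - (-pi/12) = pi/6.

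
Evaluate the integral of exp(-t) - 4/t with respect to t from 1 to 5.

An antiderivative is F(t) = -4*log(t) - exp(-t).
Then F(5) - F(1) = (-4*log(5) - exp(-5)) - (-exp(-1)) = -4*log(5) - exp(-5) + exp(-1).

-4*log(5) - exp(-5) + exp(-1)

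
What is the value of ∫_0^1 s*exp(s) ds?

Integrate by parts once (u = s, dv = exp(s) ds).
An antiderivative is F(s) = (s - 1)*exp(s).
Then F(1) - F(0) = (0) - (-1) = 1.

1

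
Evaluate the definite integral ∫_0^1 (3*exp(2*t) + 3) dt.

3/2 + 3*exp(2)/2

An antiderivative is F(t) = 3*exp(2*t)/2 + 3*t.
Then F(1) - F(0) = (3 + 3*exp(2)/2) - (3/2) = 3/2 + 3*exp(2)/2.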